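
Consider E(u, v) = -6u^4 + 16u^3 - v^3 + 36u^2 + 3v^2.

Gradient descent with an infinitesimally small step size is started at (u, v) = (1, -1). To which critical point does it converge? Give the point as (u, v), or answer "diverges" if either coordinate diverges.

E is separable, so gradient descent decouples: u follows -∂E/∂u, v follows -∂E/∂v.
∂E/∂u = -24u(u - 3)(u + 1); at u=1 this is 96, so u decreases.
∂E/∂v = -3v(v - 2); at v=-1 this is -9, so v increases.
u converges to its nearest critical value 0 (a local min of the u-part); v converges to 0. The iterate converges to (0, 0).

(0, 0)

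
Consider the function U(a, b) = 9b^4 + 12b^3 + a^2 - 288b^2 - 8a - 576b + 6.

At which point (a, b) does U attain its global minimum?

U(a,b) separates as P(a) + Q(b) + 6, so its minimum is min P + min Q + 6.
P'(a) = 2a - 8 vanishes at a ∈ {4}; Q'(b) = 36(b - 4)(b + 1)(b + 4) vanishes at b ∈ {-4, -1, 4}.
Local minima of P (where P''>0): P(4)=-16. Local minima of Q: Q(-4)=-768, Q(4)=-3840.
So the global minimum of U is P(4) + Q(4) + 6 = -16 − 3840 + 6 = -3850, attained at (4, 4).

(4, 4)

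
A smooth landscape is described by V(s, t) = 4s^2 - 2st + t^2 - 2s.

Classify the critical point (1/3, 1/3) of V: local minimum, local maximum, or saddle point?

The Hessian of V is constant: H = [[8, -2], [-2, 2]].
det(H) = 8·2 − (-2)² = 12.
det(H) > 0 and tr(H) = 10 > 0, so H is positive definite and the point is a local minimum.

local minimum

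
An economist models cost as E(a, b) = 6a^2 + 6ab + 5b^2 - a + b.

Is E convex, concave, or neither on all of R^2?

E is quadratic, so its Hessian is the constant matrix H = [[12, 6], [6, 10]].
det(H) = 84, tr(H) = 22.
det(H) > 0 and tr(H) > 0, so H is positive definite everywhere: convex.

convex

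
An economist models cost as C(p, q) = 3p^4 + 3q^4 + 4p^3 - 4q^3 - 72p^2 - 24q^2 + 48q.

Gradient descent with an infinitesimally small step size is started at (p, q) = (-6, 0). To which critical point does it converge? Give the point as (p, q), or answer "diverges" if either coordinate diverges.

(-4, -2)

C is separable, so gradient descent decouples: p follows -∂C/∂p, q follows -∂C/∂q.
∂C/∂p = 12p(p - 3)(p + 4); at p=-6 this is -1296, so p increases.
∂C/∂q = 12(q - 2)(q - 1)(q + 2); at q=0 this is 48, so q decreases.
p converges to its nearest critical value -4 (a local min of the p-part); q converges to -2. The iterate converges to (-4, -2).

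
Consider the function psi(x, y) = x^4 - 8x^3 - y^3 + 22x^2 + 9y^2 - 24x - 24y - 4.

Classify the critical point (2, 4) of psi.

The mixed partial ∂²psi/∂x∂y is 0, so the Hessian at any point is diag(psi_xx, psi_yy) = diag(4(3x^2 - 12x + 11), 6(-y + 3)).
At (2, 4): H = diag(-4, -6).
Both eigenvalues are negative, so H is negative definite: a local maximum.

local maximum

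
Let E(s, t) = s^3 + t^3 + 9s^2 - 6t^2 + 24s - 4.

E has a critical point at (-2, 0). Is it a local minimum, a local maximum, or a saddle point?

The mixed partial ∂²E/∂s∂t is 0, so the Hessian at any point is diag(E_ss, E_tt) = diag(6(s + 3), 6(t - 2)).
At (-2, 0): H = diag(6, -12).
The eigenvalues have opposite signs, so H is indefinite: a saddle point.

saddle point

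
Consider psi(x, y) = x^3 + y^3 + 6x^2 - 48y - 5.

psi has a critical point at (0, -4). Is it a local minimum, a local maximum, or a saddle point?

The mixed partial ∂²psi/∂x∂y is 0, so the Hessian at any point is diag(psi_xx, psi_yy) = diag(6(x + 2), 6y).
At (0, -4): H = diag(12, -24).
The eigenvalues have opposite signs, so H is indefinite: a saddle point.

saddle point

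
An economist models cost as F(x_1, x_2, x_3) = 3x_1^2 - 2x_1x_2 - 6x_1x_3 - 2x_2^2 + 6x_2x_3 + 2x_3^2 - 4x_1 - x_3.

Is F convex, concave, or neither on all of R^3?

F is quadratic, so its Hessian is the constant matrix H = [[6, -2, -6], [-2, -4, 6], [-6, 6, 4]].
Leading principal minors: 6, -28, -40.
Neither pattern holds ⇒ H is indefinite ⇒ neither convex nor concave.

neither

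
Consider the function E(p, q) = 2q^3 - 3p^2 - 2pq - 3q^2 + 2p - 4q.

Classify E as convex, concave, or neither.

neither

The term 2q^3 is cubic, so the Hessian is not constant.
∂²E/∂q² = 12q - 6, which takes both signs as q varies (negative for sufficiently negative q). A diagonal entry of the Hessian changing sign means the Hessian is neither positive- nor negative-semidefinite on all of R^2.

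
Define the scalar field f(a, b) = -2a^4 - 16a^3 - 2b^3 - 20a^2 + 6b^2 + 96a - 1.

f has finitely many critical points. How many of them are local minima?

f separates as a function of a plus a function of b, so ∇f=0 decouples.
∂f/∂a = -8(a - 1)(a + 3)(a + 4) = 0 at a ∈ {-4, -3, 1}; ∂f/∂b = -6b(b - 2) = 0 at b ∈ {0, 2}.
The Hessian is diagonal: diag(f_aa, f_bb). Second derivatives: f_aa(-4)=-40, f_aa(-3)=32, f_aa(1)=-160; f_bb(0)=12, f_bb(2)=-12.
Local minima occur where both diagonal entries positive: (-3, 0). Count: 1.

1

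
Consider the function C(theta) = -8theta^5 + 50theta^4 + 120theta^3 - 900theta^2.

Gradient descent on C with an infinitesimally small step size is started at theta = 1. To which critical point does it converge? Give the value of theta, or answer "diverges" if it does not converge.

3

C'(theta) = -40theta(theta - 5)(theta - 3)(theta + 3), so C'(1) = -1280.
Gradient descent moves in the -C' direction, i.e. theta is increasing.
The nearest critical point in that direction is theta = 3, where C'' = 1440 > 0 (a local minimum). The iterate converges there.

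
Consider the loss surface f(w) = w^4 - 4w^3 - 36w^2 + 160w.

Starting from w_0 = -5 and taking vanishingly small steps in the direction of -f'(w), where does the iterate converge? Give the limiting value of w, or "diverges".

-4

f'(w) = 4(w - 5)(w - 2)(w + 4), so f'(-5) = -280.
Gradient descent moves in the -f' direction, i.e. w is increasing.
The nearest critical point in that direction is w = -4, where f'' = 216 > 0 (a local minimum). The iterate converges there.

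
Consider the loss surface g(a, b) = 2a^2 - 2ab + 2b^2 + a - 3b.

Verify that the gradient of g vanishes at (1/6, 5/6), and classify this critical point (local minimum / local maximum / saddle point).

local minimum

∇g = (4a - 2b + 1, -2a + 4b - 3); substituting (1/6, 5/6) gives ∇g = (0, 0), so (1/6, 5/6) is indeed a critical point.
The Hessian of g is constant: H = [[4, -2], [-2, 4]].
det(H) = 4·4 − (-2)² = 12.
det(H) > 0 and tr(H) = 8 > 0, so H is positive definite and the point is a local minimum.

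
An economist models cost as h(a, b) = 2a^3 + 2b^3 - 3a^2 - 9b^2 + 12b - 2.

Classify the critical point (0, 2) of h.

saddle point

The mixed partial ∂²h/∂a∂b is 0, so the Hessian at any point is diag(h_aa, h_bb) = diag(6(2a - 1), 6(2b - 3)).
At (0, 2): H = diag(-6, 6).
The eigenvalues have opposite signs, so H is indefinite: a saddle point.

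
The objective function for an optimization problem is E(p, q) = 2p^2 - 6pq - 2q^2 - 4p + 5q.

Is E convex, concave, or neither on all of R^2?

neither

E is quadratic, so its Hessian is the constant matrix H = [[4, -6], [-6, -4]].
det(H) = -52, tr(H) = 0.
det(H) < 0, so H is indefinite: neither convex nor concave.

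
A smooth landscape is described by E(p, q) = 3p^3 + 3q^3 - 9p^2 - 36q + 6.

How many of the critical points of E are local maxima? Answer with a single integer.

1

E separates as a function of p plus a function of q, so ∇E=0 decouples.
∂E/∂p = 9p(p - 2) = 0 at p ∈ {0, 2}; ∂E/∂q = 9(q - 2)(q + 2) = 0 at q ∈ {-2, 2}.
The Hessian is diagonal: diag(E_pp, E_qq). Second derivatives: E_pp(0)=-18, E_pp(2)=18; E_qq(-2)=-36, E_qq(2)=36.
Local maxima occur where both diagonal entries negative: (0, -2). Count: 1.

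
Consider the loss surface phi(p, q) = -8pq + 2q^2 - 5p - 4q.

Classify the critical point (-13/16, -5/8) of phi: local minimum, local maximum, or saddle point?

saddle point

The Hessian of phi is constant: H = [[0, -8], [-8, 4]].
det(H) = 0·4 − (-8)² = -64.
Since det(H) < 0, H is indefinite and the critical point is a saddle point.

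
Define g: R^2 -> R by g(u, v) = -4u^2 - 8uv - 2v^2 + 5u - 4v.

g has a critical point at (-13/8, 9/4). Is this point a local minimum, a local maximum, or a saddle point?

The Hessian of g is constant: H = [[-8, -8], [-8, -4]].
det(H) = (-8)·(-4) − (-8)² = -32.
Since det(H) < 0, H is indefinite and the critical point is a saddle point.

saddle point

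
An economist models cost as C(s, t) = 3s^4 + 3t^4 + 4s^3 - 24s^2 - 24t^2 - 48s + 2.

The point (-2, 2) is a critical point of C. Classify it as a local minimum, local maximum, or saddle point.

The mixed partial ∂²C/∂s∂t is 0, so the Hessian at any point is diag(C_ss, C_tt) = diag(12(3s^2 + 2s - 4), 12(3t^2 - 4)).
At (-2, 2): H = diag(48, 96).
Both eigenvalues are positive, so H is positive definite: a local minimum.

local minimum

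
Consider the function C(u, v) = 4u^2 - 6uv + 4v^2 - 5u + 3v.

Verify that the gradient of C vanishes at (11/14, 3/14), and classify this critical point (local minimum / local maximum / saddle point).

∇C = (8u - 6v - 5, -6u + 8v + 3); substituting (11/14, 3/14) gives ∇C = (0, 0), so (11/14, 3/14) is indeed a critical point.
The Hessian of C is constant: H = [[8, -6], [-6, 8]].
det(H) = 8·8 − (-6)² = 28.
det(H) > 0 and tr(H) = 16 > 0, so H is positive definite and the point is a local minimum.

local minimum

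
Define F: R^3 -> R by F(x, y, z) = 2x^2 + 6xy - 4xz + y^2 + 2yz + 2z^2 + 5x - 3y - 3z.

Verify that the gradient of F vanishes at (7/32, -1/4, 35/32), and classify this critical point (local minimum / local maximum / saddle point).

∇F = (4x + 6y - 4z + 5, 6x + 2y + 2z - 3, -4x + 2y + 4z - 3); substituting (7/32, -1/4, 35/32) gives ∇F = (0, 0, 0), so (7/32, -1/4, 35/32) is indeed a critical point.
The Hessian is constant: H = [[4, 6, -4], [6, 2, 2], [-4, 2, 4]].
Leading principal minors: Δ₁ = 4, Δ₂ = -28, Δ₃ = -256.
The minors fit neither the all-positive nor the alternating-sign pattern, so H is indefinite: a saddle point.

saddle point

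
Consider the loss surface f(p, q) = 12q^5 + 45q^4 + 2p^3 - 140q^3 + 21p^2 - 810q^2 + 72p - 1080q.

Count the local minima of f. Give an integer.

2

f separates as a function of p plus a function of q, so ∇f=0 decouples.
∂f/∂p = 6(p + 3)(p + 4) = 0 at p ∈ {-4, -3}; ∂f/∂q = 60(q - 3)(q + 1)(q + 2)(q + 3) = 0 at q ∈ {-3, -2, -1, 3}.
The Hessian is diagonal: diag(f_pp, f_qq). Second derivatives: f_pp(-4)=-6, f_pp(-3)=6; f_qq(-3)=-720, f_qq(-2)=300, f_qq(-1)=-480, f_qq(3)=7200.
Local minima occur where both diagonal entries positive: (-3, -2), (-3, 3). Count: 2.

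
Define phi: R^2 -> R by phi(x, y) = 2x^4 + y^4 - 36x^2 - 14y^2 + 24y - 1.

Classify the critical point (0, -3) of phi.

saddle point

The mixed partial ∂²phi/∂x∂y is 0, so the Hessian at any point is diag(phi_xx, phi_yy) = diag(24(x^2 - 3), 4(3y^2 - 7)).
At (0, -3): H = diag(-72, 80).
The eigenvalues have opposite signs, so H is indefinite: a saddle point.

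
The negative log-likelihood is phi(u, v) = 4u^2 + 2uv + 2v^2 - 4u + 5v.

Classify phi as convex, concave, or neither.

phi is quadratic, so its Hessian is the constant matrix H = [[8, 2], [2, 4]].
det(H) = 28, tr(H) = 12.
det(H) > 0 and tr(H) > 0, so H is positive definite everywhere: convex.

convex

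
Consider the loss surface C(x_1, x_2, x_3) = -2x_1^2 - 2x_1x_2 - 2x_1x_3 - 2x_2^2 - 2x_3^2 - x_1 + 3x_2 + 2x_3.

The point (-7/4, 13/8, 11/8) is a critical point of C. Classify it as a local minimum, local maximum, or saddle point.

local maximum

The Hessian is constant: H = [[-4, -2, -2], [-2, -4, 0], [-2, 0, -4]].
Leading principal minors: Δ₁ = -4, Δ₂ = 12, Δ₃ = -32.
The minors alternate sign starting negative (−, +, −), so H is negative definite: a local maximum.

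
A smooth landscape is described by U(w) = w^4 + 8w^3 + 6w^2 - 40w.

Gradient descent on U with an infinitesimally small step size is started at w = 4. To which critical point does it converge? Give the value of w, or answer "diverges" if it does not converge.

1

U'(w) = 4(w - 1)(w + 2)(w + 5), so U'(4) = 648.
Gradient descent moves in the -U' direction, i.e. w is decreasing.
The nearest critical point in that direction is w = 1, where U'' = 72 > 0 (a local minimum). The iterate converges there.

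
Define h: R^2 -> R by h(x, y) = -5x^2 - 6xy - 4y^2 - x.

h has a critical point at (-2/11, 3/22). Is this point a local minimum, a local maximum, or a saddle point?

The Hessian of h is constant: H = [[-10, -6], [-6, -8]].
det(H) = (-10)·(-8) − (-6)² = 44.
det(H) > 0 and tr(H) = -18 < 0, so H is negative definite and the point is a local maximum.

local maximum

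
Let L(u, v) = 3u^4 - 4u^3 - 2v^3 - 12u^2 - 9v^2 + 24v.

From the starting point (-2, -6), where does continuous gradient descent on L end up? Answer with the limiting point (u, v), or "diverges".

L is separable, so gradient descent decouples: u follows -∂L/∂u, v follows -∂L/∂v.
∂L/∂u = 12u(u - 2)(u + 1); at u=-2 this is -96, so u increases.
∂L/∂v = -6(v - 1)(v + 4); at v=-6 this is -84, so v increases.
u converges to its nearest critical value -1 (a local min of the u-part); v converges to -4. The iterate converges to (-1, -4).

(-1, -4)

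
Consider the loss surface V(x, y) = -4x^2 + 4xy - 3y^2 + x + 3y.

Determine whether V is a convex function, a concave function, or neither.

V is quadratic, so its Hessian is the constant matrix H = [[-8, 4], [4, -6]].
det(H) = 32, tr(H) = -14.
det(H) > 0 and tr(H) < 0, so H is negative definite everywhere: concave.

concave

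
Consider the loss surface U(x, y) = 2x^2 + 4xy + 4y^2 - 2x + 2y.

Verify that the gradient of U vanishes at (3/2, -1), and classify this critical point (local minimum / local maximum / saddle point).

∇U = (4x + 4y - 2, 4x + 8y + 2); substituting (3/2, -1) gives ∇U = (0, 0), so (3/2, -1) is indeed a critical point.
The Hessian of U is constant: H = [[4, 4], [4, 8]].
det(H) = 4·8 − 4² = 16.
det(H) > 0 and tr(H) = 12 > 0, so H is positive definite and the point is a local minimum.

local minimum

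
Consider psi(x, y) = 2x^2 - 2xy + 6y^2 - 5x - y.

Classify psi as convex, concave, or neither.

psi is quadratic, so its Hessian is the constant matrix H = [[4, -2], [-2, 12]].
det(H) = 44, tr(H) = 16.
det(H) > 0 and tr(H) > 0, so H is positive definite everywhere: convex.

convex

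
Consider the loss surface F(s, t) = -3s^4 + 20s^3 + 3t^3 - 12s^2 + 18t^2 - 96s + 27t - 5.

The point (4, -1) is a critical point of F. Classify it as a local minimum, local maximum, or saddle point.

The mixed partial ∂²F/∂s∂t is 0, so the Hessian at any point is diag(F_ss, F_tt) = diag(12(-3s^2 + 10s - 2), 18(t + 2)).
At (4, -1): H = diag(-120, 18).
The eigenvalues have opposite signs, so H is indefinite: a saddle point.

saddle point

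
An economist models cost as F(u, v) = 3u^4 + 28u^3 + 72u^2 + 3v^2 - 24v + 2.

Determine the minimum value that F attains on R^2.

F(u,v) separates as P(u) + Q(v) + 2, so its minimum is min P + min Q + 2.
P'(u) = 12u(u + 3)(u + 4) vanishes at u ∈ {-4, -3, 0}; Q'(v) = 6v - 24 vanishes at v ∈ {4}.
Local minima of P (where P''>0): P(-4)=128, P(0)=0. Local minima of Q: Q(4)=-48.
So the global minimum of F is P(0) + Q(4) + 2 = 0 − 48 + 2 = -46, attained at (0, 4).

-46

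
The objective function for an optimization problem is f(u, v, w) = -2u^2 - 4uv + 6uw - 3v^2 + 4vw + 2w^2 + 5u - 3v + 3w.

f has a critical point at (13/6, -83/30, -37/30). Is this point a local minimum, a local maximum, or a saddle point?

saddle point

The Hessian is constant: H = [[-4, -4, 6], [-4, -6, 4], [6, 4, 4]].
Leading principal minors: Δ₁ = -4, Δ₂ = 8, Δ₃ = 120.
The minors fit neither the all-positive nor the alternating-sign pattern, so H is indefinite: a saddle point.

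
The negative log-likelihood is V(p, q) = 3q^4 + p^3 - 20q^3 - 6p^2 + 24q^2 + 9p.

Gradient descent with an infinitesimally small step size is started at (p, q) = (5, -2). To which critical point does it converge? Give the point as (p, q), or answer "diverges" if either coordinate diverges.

V is separable, so gradient descent decouples: p follows -∂V/∂p, q follows -∂V/∂q.
∂V/∂p = 3(p - 3)(p - 1); at p=5 this is 24, so p decreases.
∂V/∂q = 12q(q - 4)(q - 1); at q=-2 this is -432, so q increases.
p converges to its nearest critical value 3 (a local min of the p-part); q converges to 0. The iterate converges to (3, 0).

(3, 0)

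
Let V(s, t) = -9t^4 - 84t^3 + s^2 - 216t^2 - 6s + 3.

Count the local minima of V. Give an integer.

1

V separates as a function of s plus a function of t, so ∇V=0 decouples.
∂V/∂s = 2(s - 3) = 0 at s ∈ {3}; ∂V/∂t = -36t(t + 3)(t + 4) = 0 at t ∈ {-4, -3, 0}.
The Hessian is diagonal: diag(V_ss, V_tt). Second derivatives: V_ss(3)=2; V_tt(-4)=-144, V_tt(-3)=108, V_tt(0)=-432.
Local minima occur where both diagonal entries positive: (3, -3). Count: 1.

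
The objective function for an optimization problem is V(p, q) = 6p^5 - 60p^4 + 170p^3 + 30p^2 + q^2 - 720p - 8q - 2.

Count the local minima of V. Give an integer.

V separates as a function of p plus a function of q, so ∇V=0 decouples.
∂V/∂p = 30(p - 4)(p - 3)(p - 2)(p + 1) = 0 at p ∈ {-1, 2, 3, 4}; ∂V/∂q = 2(q - 4) = 0 at q ∈ {4}.
The Hessian is diagonal: diag(V_pp, V_qq). Second derivatives: V_pp(-1)=-1800, V_pp(2)=180, V_pp(3)=-120, V_pp(4)=300; V_qq(4)=2.
Local minima occur where both diagonal entries positive: (2, 4), (4, 4). Count: 2.

2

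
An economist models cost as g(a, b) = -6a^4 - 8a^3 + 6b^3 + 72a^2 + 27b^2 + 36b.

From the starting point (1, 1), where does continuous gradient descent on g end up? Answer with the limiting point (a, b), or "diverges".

g is separable, so gradient descent decouples: a follows -∂g/∂a, b follows -∂g/∂b.
∂g/∂a = -24a(a - 2)(a + 3); at a=1 this is 96, so a decreases.
∂g/∂b = 18(b + 1)(b + 2); at b=1 this is 108, so b decreases.
a converges to its nearest critical value 0 (a local min of the a-part); b converges to -1. The iterate converges to (0, -1).

(0, -1)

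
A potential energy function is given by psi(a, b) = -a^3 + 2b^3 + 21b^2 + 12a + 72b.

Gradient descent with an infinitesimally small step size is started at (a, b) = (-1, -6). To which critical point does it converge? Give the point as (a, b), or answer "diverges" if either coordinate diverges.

psi is separable, so gradient descent decouples: a follows -∂psi/∂a, b follows -∂psi/∂b.
∂psi/∂a = -3(a - 2)(a + 2); at a=-1 this is 9, so a decreases.
∂psi/∂b = 6(b + 3)(b + 4); at b=-6 this is 36, so b decreases.
The b-coordinate has no critical point in that direction and runs off to infinity.

diverges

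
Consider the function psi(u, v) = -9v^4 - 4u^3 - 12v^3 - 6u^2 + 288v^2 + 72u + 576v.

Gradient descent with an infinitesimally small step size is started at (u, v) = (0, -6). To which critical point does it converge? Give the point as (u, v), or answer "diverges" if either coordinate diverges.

psi is separable, so gradient descent decouples: u follows -∂psi/∂u, v follows -∂psi/∂v.
∂psi/∂u = -12(u - 2)(u + 3); at u=0 this is 72, so u decreases.
∂psi/∂v = -36(v - 4)(v + 1)(v + 4); at v=-6 this is 3600, so v decreases.
The v-coordinate has no critical point in that direction and runs off to infinity.

diverges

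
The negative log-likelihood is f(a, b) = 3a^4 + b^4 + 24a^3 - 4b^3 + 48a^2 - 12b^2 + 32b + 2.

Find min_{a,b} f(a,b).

-62

f(a,b) separates as P(a) + Q(b) + 2, so its minimum is min P + min Q + 2.
P'(a) = 12a(a + 2)(a + 4) vanishes at a ∈ {-4, -2, 0}; Q'(b) = 4(b - 4)(b - 1)(b + 2) vanishes at b ∈ {-2, 1, 4}.
Local minima of P (where P''>0): P(-4)=0, P(0)=0. Local minima of Q: Q(-2)=-64, Q(4)=-64.
So the global minimum of f is P(-4) + Q(-2) + 2 = 0 − 64 + 2 = -62, attained at (-4, -2).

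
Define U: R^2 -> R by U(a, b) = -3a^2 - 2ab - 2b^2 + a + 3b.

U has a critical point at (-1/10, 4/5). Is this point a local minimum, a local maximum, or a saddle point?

The Hessian of U is constant: H = [[-6, -2], [-2, -4]].
det(H) = (-6)·(-4) − (-2)² = 20.
det(H) > 0 and tr(H) = -10 < 0, so H is negative definite and the point is a local maximum.

local maximum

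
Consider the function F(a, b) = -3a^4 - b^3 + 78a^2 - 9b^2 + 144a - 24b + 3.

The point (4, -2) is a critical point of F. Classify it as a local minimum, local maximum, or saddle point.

local maximum

The mixed partial ∂²F/∂a∂b is 0, so the Hessian at any point is diag(F_aa, F_bb) = diag(12(-3a^2 + 13), -6(b + 3)).
At (4, -2): H = diag(-420, -6).
Both eigenvalues are negative, so H is negative definite: a local maximum.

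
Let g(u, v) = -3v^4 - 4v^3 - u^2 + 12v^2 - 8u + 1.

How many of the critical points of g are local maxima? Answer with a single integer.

g separates as a function of u plus a function of v, so ∇g=0 decouples.
∂g/∂u = -2(u + 4) = 0 at u ∈ {-4}; ∂g/∂v = -12v(v - 1)(v + 2) = 0 at v ∈ {-2, 0, 1}.
The Hessian is diagonal: diag(g_uu, g_vv). Second derivatives: g_uu(-4)=-2; g_vv(-2)=-72, g_vv(0)=24, g_vv(1)=-36.
Local maxima occur where both diagonal entries negative: (-4, -2), (-4, 1). Count: 2.

2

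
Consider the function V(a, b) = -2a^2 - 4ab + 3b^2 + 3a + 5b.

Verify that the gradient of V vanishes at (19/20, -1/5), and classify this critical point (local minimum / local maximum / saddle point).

saddle point

∇V = (-4a - 4b + 3, -4a + 6b + 5); substituting (19/20, -1/5) gives ∇V = (0, 0), so (19/20, -1/5) is indeed a critical point.
The Hessian of V is constant: H = [[-4, -4], [-4, 6]].
det(H) = (-4)·6 − (-4)² = -40.
Since det(H) < 0, H is indefinite and the critical point is a saddle point.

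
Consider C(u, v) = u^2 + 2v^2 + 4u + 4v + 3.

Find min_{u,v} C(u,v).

C(u,v) separates as P(u) + Q(v) + 3, so its minimum is min P + min Q + 3.
P'(u) = 2u + 4 vanishes at u ∈ {-2}; Q'(v) = 4v + 4 vanishes at v ∈ {-1}.
Local minima of P (where P''>0): P(-2)=-4. Local minima of Q: Q(-1)=-2.
So the global minimum of C is P(-2) + Q(-1) + 3 = -4 − 2 + 3 = -3, attained at (-2, -1).

-3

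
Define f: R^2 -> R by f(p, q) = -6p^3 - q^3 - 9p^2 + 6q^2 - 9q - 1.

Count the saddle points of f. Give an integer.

f separates as a function of p plus a function of q, so ∇f=0 decouples.
∂f/∂p = -18p(p + 1) = 0 at p ∈ {-1, 0}; ∂f/∂q = -3(q - 3)(q - 1) = 0 at q ∈ {1, 3}.
The Hessian is diagonal: diag(f_pp, f_qq). Second derivatives: f_pp(-1)=18, f_pp(0)=-18; f_qq(1)=6, f_qq(3)=-6.
Saddle points occur where the two diagonal entries have opposite signs: (-1, 3), (0, 1). Count: 2.

2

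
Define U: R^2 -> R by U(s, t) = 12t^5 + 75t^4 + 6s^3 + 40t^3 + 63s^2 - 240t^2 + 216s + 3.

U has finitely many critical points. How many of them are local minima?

2

U separates as a function of s plus a function of t, so ∇U=0 decouples.
∂U/∂s = 18(s + 3)(s + 4) = 0 at s ∈ {-4, -3}; ∂U/∂t = 60t(t - 1)(t + 2)(t + 4) = 0 at t ∈ {-4, -2, 0, 1}.
The Hessian is diagonal: diag(U_ss, U_tt). Second derivatives: U_ss(-4)=-18, U_ss(-3)=18; U_tt(-4)=-2400, U_tt(-2)=720, U_tt(0)=-480, U_tt(1)=900.
Local minima occur where both diagonal entries positive: (-3, -2), (-3, 1). Count: 2.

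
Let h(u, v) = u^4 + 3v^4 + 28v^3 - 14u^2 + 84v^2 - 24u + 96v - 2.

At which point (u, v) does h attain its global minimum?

h(u,v) separates as P(u) + Q(v) − 2, so its minimum is min P + min Q − 2.
P'(u) = 4(u - 3)(u + 1)(u + 2) vanishes at u ∈ {-2, -1, 3}; Q'(v) = 12(v + 1)(v + 2)(v + 4) vanishes at v ∈ {-4, -2, -1}.
Local minima of P (where P''>0): P(-2)=8, P(3)=-117. Local minima of Q: Q(-4)=-64, Q(-1)=-37.
So the global minimum of h is P(3) + Q(-4) − 2 = -117 − 64 − 2 = -183, attained at (3, -4).

(3, -4)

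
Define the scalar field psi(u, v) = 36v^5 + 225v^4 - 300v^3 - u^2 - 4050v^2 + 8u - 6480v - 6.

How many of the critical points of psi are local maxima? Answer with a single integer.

2

psi separates as a function of u plus a function of v, so ∇psi=0 decouples.
∂psi/∂u = -2(u - 4) = 0 at u ∈ {4}; ∂psi/∂v = 180(v - 3)(v + 1)(v + 3)(v + 4) = 0 at v ∈ {-4, -3, -1, 3}.
The Hessian is diagonal: diag(psi_uu, psi_vv). Second derivatives: psi_uu(4)=-2; psi_vv(-4)=-3780, psi_vv(-3)=2160, psi_vv(-1)=-4320, psi_vv(3)=30240.
Local maxima occur where both diagonal entries negative: (4, -4), (4, -1). Count: 2.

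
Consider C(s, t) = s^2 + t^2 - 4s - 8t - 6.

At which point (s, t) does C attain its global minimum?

C(s,t) separates as P(s) + Q(t) − 6, so its minimum is min P + min Q − 6.
P'(s) = 2s - 4 vanishes at s ∈ {2}; Q'(t) = 2(t - 4) vanishes at t ∈ {4}.
Local minima of P (where P''>0): P(2)=-4. Local minima of Q: Q(4)=-16.
So the global minimum of C is P(2) + Q(4) − 6 = -4 − 16 − 6 = -26, attained at (2, 4).

(2, 4)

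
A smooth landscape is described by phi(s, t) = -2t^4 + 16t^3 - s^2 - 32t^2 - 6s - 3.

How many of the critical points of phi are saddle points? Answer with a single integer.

1

phi separates as a function of s plus a function of t, so ∇phi=0 decouples.
∂phi/∂s = -2(s + 3) = 0 at s ∈ {-3}; ∂phi/∂t = -8t(t - 4)(t - 2) = 0 at t ∈ {0, 2, 4}.
The Hessian is diagonal: diag(phi_ss, phi_tt). Second derivatives: phi_ss(-3)=-2; phi_tt(0)=-64, phi_tt(2)=32, phi_tt(4)=-64.
Saddle points occur where the two diagonal entries have opposite signs: (-3, 2). Count: 1.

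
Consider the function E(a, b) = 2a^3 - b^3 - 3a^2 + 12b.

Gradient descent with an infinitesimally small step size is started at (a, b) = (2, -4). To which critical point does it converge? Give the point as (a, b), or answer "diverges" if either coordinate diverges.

(1, -2)

E is separable, so gradient descent decouples: a follows -∂E/∂a, b follows -∂E/∂b.
∂E/∂a = 6a(a - 1); at a=2 this is 12, so a decreases.
∂E/∂b = -3(b - 2)(b + 2); at b=-4 this is -36, so b increases.
a converges to its nearest critical value 1 (a local min of the a-part); b converges to -2. The iterate converges to (1, -2).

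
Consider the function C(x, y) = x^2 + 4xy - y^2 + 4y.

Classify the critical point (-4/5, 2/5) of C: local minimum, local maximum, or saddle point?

The Hessian of C is constant: H = [[2, 4], [4, -2]].
det(H) = 2·(-2) − 4² = -20.
Since det(H) < 0, H is indefinite and the critical point is a saddle point.

saddle point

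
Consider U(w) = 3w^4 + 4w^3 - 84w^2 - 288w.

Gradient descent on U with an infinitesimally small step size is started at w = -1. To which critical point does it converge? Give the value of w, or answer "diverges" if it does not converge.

U'(w) = 12(w - 4)(w + 2)(w + 3), so U'(-1) = -120.
Gradient descent moves in the -U' direction, i.e. w is increasing.
The nearest critical point in that direction is w = 4, where U'' = 504 > 0 (a local minimum). The iterate converges there.

4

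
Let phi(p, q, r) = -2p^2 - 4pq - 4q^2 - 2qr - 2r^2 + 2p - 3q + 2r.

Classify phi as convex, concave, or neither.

concave

phi is quadratic, so its Hessian is the constant matrix H = [[-4, -4, 0], [-4, -8, -2], [0, -2, -4]].
Leading principal minors: -4, 16, -48.
Signs alternate −, +, − ⇒ H ≺ 0 ⇒ concave.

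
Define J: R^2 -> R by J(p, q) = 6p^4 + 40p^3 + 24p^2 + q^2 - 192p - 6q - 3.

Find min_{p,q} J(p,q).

-134

J(p,q) separates as A(p) + B(q) − 3, so its minimum is min A + min B − 3.
A'(p) = 24(p - 1)(p + 2)(p + 4) vanishes at p ∈ {-4, -2, 1}; B'(q) = 2q - 6 vanishes at q ∈ {3}.
Local minima of A (where A''>0): A(-4)=128, A(1)=-122. Local minima of B: B(3)=-9.
So the global minimum of J is A(1) + B(3) − 3 = -122 − 9 − 3 = -134, attained at (1, 3).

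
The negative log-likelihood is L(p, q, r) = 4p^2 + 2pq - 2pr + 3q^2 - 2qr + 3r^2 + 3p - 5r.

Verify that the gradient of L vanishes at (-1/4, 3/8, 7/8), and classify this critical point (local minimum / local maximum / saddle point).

local minimum

∇L = (8p + 2q - 2r + 3, 2p + 6q - 2r, -2p - 2q + 6r - 5); substituting (-1/4, 3/8, 7/8) gives ∇L = (0, 0, 0), so (-1/4, 3/8, 7/8) is indeed a critical point.
The Hessian is constant: H = [[8, 2, -2], [2, 6, -2], [-2, -2, 6]].
Leading principal minors: Δ₁ = 8, Δ₂ = 44, Δ₃ = 224.
All leading minors are positive, so H is positive definite: a local minimum.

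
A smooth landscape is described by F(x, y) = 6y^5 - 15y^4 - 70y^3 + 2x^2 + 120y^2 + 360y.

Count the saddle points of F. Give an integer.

2

F separates as a function of x plus a function of y, so ∇F=0 decouples.
∂F/∂x = 4x = 0 at x ∈ {0}; ∂F/∂y = 30(y - 3)(y - 2)(y + 1)(y + 2) = 0 at y ∈ {-2, -1, 2, 3}.
The Hessian is diagonal: diag(F_xx, F_yy). Second derivatives: F_xx(0)=4; F_yy(-2)=-600, F_yy(-1)=360, F_yy(2)=-360, F_yy(3)=600.
Saddle points occur where the two diagonal entries have opposite signs: (0, -2), (0, 2). Count: 2.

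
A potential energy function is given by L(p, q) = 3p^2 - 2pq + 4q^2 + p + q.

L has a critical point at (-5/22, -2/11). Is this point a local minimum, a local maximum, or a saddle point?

local minimum

The Hessian of L is constant: H = [[6, -2], [-2, 8]].
det(H) = 6·8 − (-2)² = 44.
det(H) > 0 and tr(H) = 14 > 0, so H is positive definite and the point is a local minimum.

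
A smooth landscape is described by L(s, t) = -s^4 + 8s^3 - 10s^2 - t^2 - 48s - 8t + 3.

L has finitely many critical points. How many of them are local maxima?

L separates as a function of s plus a function of t, so ∇L=0 decouples.
∂L/∂s = -4(s - 4)(s - 3)(s + 1) = 0 at s ∈ {-1, 3, 4}; ∂L/∂t = -2(t + 4) = 0 at t ∈ {-4}.
The Hessian is diagonal: diag(L_ss, L_tt). Second derivatives: L_ss(-1)=-80, L_ss(3)=16, L_ss(4)=-20; L_tt(-4)=-2.
Local maxima occur where both diagonal entries negative: (-1, -4), (4, -4). Count: 2.

2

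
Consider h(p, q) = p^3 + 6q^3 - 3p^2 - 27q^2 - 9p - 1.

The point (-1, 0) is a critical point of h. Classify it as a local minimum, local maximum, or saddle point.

local maximum

The mixed partial ∂²h/∂p∂q is 0, so the Hessian at any point is diag(h_pp, h_qq) = diag(6(p - 1), 18(2q - 3)).
At (-1, 0): H = diag(-12, -54).
Both eigenvalues are negative, so H is negative definite: a local maximum.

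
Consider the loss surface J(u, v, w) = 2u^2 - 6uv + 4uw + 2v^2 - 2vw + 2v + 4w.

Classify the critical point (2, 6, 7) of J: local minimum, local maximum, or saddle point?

The Hessian is constant: H = [[4, -6, 4], [-6, 4, -2], [4, -2, 0]].
Leading principal minors: Δ₁ = 4, Δ₂ = -20, Δ₃ = 16.
The minors fit neither the all-positive nor the alternating-sign pattern, so H is indefinite: a saddle point.

saddle point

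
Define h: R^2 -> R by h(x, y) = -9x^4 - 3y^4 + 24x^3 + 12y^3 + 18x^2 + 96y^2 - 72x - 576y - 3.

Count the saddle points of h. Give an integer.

4

h separates as a function of x plus a function of y, so ∇h=0 decouples.
∂h/∂x = -36(x - 2)(x - 1)(x + 1) = 0 at x ∈ {-1, 1, 2}; ∂h/∂y = -12(y - 4)(y - 3)(y + 4) = 0 at y ∈ {-4, 3, 4}.
The Hessian is diagonal: diag(h_xx, h_yy). Second derivatives: h_xx(-1)=-216, h_xx(1)=72, h_xx(2)=-108; h_yy(-4)=-672, h_yy(3)=84, h_yy(4)=-96.
Saddle points occur where the two diagonal entries have opposite signs: (-1, 3), (1, -4), (1, 4), (2, 3). Count: 4.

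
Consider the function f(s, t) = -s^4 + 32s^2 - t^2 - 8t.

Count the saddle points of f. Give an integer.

f separates as a function of s plus a function of t, so ∇f=0 decouples.
∂f/∂s = -4s(s - 4)(s + 4) = 0 at s ∈ {-4, 0, 4}; ∂f/∂t = -2(t + 4) = 0 at t ∈ {-4}.
The Hessian is diagonal: diag(f_ss, f_tt). Second derivatives: f_ss(-4)=-128, f_ss(0)=64, f_ss(4)=-128; f_tt(-4)=-2.
Saddle points occur where the two diagonal entries have opposite signs: (0, -4). Count: 1.

1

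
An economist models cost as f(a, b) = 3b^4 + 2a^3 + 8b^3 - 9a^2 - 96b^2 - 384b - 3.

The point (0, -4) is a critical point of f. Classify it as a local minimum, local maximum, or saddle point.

saddle point

The mixed partial ∂²f/∂a∂b is 0, so the Hessian at any point is diag(f_aa, f_bb) = diag(6(2a - 3), 12(3b^2 + 4b - 16)).
At (0, -4): H = diag(-18, 192).
The eigenvalues have opposite signs, so H is indefinite: a saddle point.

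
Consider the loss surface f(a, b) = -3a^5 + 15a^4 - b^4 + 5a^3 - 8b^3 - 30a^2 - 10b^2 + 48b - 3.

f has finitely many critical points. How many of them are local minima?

2

f separates as a function of a plus a function of b, so ∇f=0 decouples.
∂f/∂a = -15a(a - 4)(a - 1)(a + 1) = 0 at a ∈ {-1, 0, 1, 4}; ∂f/∂b = -4(b - 1)(b + 3)(b + 4) = 0 at b ∈ {-4, -3, 1}.
The Hessian is diagonal: diag(f_aa, f_bb). Second derivatives: f_aa(-1)=150, f_aa(0)=-60, f_aa(1)=90, f_aa(4)=-900; f_bb(-4)=-20, f_bb(-3)=16, f_bb(1)=-80.
Local minima occur where both diagonal entries positive: (-1, -3), (1, -3). Count: 2.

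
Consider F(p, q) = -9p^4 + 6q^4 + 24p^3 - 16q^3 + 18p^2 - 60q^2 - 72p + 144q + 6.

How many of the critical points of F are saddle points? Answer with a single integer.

5

F separates as a function of p plus a function of q, so ∇F=0 decouples.
∂F/∂p = -36(p - 2)(p - 1)(p + 1) = 0 at p ∈ {-1, 1, 2}; ∂F/∂q = 24(q - 3)(q - 1)(q + 2) = 0 at q ∈ {-2, 1, 3}.
The Hessian is diagonal: diag(F_pp, F_qq). Second derivatives: F_pp(-1)=-216, F_pp(1)=72, F_pp(2)=-108; F_qq(-2)=360, F_qq(1)=-144, F_qq(3)=240.
Saddle points occur where the two diagonal entries have opposite signs: (-1, -2), (-1, 3), (1, 1), (2, -2), (2, 3). Count: 5.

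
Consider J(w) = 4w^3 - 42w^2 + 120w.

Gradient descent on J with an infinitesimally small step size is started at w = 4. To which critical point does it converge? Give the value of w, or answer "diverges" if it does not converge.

5

J'(w) = 12(w - 5)(w - 2), so J'(4) = -24.
Gradient descent moves in the -J' direction, i.e. w is increasing.
The nearest critical point in that direction is w = 5, where J'' = 36 > 0 (a local minimum). The iterate converges there.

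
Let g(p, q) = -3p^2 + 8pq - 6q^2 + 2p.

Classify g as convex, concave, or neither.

g is quadratic, so its Hessian is the constant matrix H = [[-6, 8], [8, -12]].
det(H) = 8, tr(H) = -18.
det(H) > 0 and tr(H) < 0, so H is negative definite everywhere: concave.

concave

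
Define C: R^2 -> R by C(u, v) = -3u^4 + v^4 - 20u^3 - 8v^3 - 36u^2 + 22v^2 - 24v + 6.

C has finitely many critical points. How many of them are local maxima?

C separates as a function of u plus a function of v, so ∇C=0 decouples.
∂C/∂u = -12u(u + 2)(u + 3) = 0 at u ∈ {-3, -2, 0}; ∂C/∂v = 4(v - 3)(v - 2)(v - 1) = 0 at v ∈ {1, 2, 3}.
The Hessian is diagonal: diag(C_uu, C_vv). Second derivatives: C_uu(-3)=-36, C_uu(-2)=24, C_uu(0)=-72; C_vv(1)=8, C_vv(2)=-4, C_vv(3)=8.
Local maxima occur where both diagonal entries negative: (-3, 2), (0, 2). Count: 2.

2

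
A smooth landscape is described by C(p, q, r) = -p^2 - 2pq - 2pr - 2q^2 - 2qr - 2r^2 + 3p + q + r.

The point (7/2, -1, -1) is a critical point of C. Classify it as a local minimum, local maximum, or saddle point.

The Hessian is constant: H = [[-2, -2, -2], [-2, -4, -2], [-2, -2, -4]].
Leading principal minors: Δ₁ = -2, Δ₂ = 4, Δ₃ = -8.
The minors alternate sign starting negative (−, +, −), so H is negative definite: a local maximum.

local maximum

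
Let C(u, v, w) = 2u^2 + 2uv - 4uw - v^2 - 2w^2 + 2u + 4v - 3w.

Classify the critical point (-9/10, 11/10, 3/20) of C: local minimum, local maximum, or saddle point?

The Hessian is constant: H = [[4, 2, -4], [2, -2, 0], [-4, 0, -4]].
Leading principal minors: Δ₁ = 4, Δ₂ = -12, Δ₃ = 80.
The minors fit neither the all-positive nor the alternating-sign pattern, so H is indefinite: a saddle point.

saddle point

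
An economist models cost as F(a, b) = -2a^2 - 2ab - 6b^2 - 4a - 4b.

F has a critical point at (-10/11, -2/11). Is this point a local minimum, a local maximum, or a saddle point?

local maximum

The Hessian of F is constant: H = [[-4, -2], [-2, -12]].
det(H) = (-4)·(-12) − (-2)² = 44.
det(H) > 0 and tr(H) = -16 < 0, so H is negative definite and the point is a local maximum.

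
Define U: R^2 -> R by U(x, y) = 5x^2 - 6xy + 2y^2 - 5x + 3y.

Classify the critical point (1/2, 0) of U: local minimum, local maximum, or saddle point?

The Hessian of U is constant: H = [[10, -6], [-6, 4]].
det(H) = 10·4 − (-6)² = 4.
det(H) > 0 and tr(H) = 14 > 0, so H is positive definite and the point is a local minimum.

local minimum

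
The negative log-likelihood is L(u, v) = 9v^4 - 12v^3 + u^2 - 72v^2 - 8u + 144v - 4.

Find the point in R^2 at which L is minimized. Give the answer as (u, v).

L(u,v) separates as P(u) + Q(v) − 4, so its minimum is min P + min Q − 4.
P'(u) = 2u - 8 vanishes at u ∈ {4}; Q'(v) = 36(v - 2)(v - 1)(v + 2) vanishes at v ∈ {-2, 1, 2}.
Local minima of P (where P''>0): P(4)=-16. Local minima of Q: Q(-2)=-336, Q(2)=48.
So the global minimum of L is P(4) + Q(-2) − 4 = -16 − 336 − 4 = -356, attained at (4, -2).

(4, -2)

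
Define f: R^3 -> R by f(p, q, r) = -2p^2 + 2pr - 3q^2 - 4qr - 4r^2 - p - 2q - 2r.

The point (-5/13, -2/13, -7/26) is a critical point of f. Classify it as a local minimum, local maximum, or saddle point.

local maximum

The Hessian is constant: H = [[-4, 0, 2], [0, -6, -4], [2, -4, -8]].
Leading principal minors: Δ₁ = -4, Δ₂ = 24, Δ₃ = -104.
The minors alternate sign starting negative (−, +, −), so H is negative definite: a local maximum.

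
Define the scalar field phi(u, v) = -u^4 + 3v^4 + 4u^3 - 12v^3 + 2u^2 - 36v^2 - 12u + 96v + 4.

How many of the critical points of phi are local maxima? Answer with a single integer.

phi separates as a function of u plus a function of v, so ∇phi=0 decouples.
∂phi/∂u = -4(u - 3)(u - 1)(u + 1) = 0 at u ∈ {-1, 1, 3}; ∂phi/∂v = 12(v - 4)(v - 1)(v + 2) = 0 at v ∈ {-2, 1, 4}.
The Hessian is diagonal: diag(phi_uu, phi_vv). Second derivatives: phi_uu(-1)=-32, phi_uu(1)=16, phi_uu(3)=-32; phi_vv(-2)=216, phi_vv(1)=-108, phi_vv(4)=216.
Local maxima occur where both diagonal entries negative: (-1, 1), (3, 1). Count: 2.

2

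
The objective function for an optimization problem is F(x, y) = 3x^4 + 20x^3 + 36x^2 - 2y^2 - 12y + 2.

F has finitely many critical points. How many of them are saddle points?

F separates as a function of x plus a function of y, so ∇F=0 decouples.
∂F/∂x = 12x(x + 2)(x + 3) = 0 at x ∈ {-3, -2, 0}; ∂F/∂y = -4(y + 3) = 0 at y ∈ {-3}.
The Hessian is diagonal: diag(F_xx, F_yy). Second derivatives: F_xx(-3)=36, F_xx(-2)=-24, F_xx(0)=72; F_yy(-3)=-4.
Saddle points occur where the two diagonal entries have opposite signs: (-3, -3), (0, -3). Count: 2.

2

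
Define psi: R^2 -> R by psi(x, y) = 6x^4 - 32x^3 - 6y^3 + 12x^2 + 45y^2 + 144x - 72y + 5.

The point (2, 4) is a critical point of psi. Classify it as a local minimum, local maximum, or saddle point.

The mixed partial ∂²psi/∂x∂y is 0, so the Hessian at any point is diag(psi_xx, psi_yy) = diag(24(3x^2 - 8x + 1), 18(-2y + 5)).
At (2, 4): H = diag(-72, -54).
Both eigenvalues are negative, so H is negative definite: a local maximum.

local maximum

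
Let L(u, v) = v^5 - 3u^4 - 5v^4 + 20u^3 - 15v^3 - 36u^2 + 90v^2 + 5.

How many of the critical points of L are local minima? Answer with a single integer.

2

L separates as a function of u plus a function of v, so ∇L=0 decouples.
∂L/∂u = -12u(u - 3)(u - 2) = 0 at u ∈ {0, 2, 3}; ∂L/∂v = 5v(v - 4)(v - 3)(v + 3) = 0 at v ∈ {-3, 0, 3, 4}.
The Hessian is diagonal: diag(L_uu, L_vv). Second derivatives: L_uu(0)=-72, L_uu(2)=24, L_uu(3)=-36; L_vv(-3)=-630, L_vv(0)=180, L_vv(3)=-90, L_vv(4)=140.
Local minima occur where both diagonal entries positive: (2, 0), (2, 4). Count: 2.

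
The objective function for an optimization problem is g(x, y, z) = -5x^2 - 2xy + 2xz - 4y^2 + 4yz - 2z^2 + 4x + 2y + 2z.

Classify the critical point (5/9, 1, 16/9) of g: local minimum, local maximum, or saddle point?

local maximum

The Hessian is constant: H = [[-10, -2, 2], [-2, -8, 4], [2, 4, -4]].
Leading principal minors: Δ₁ = -10, Δ₂ = 76, Δ₃ = -144.
The minors alternate sign starting negative (−, +, −), so H is negative definite: a local maximum.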